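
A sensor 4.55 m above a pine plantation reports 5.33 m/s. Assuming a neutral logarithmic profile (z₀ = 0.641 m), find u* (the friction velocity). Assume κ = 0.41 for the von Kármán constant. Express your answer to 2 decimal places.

u* ≈ 1.12 m/s

Log law: V(z) = (u*/κ) · ln(z/z₀) ⇒ u* = κ · V / ln(z/z₀)
u* = 0.41 × 5.33 / ln(4.55/0.641) = 0.41 × 5.33 / 1.9599
   = 2.1853 / 1.9599 = 1.1150 m/s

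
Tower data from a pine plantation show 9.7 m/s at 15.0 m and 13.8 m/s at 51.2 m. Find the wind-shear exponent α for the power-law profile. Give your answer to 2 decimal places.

α ≈ 0.29

Power law: V₂/V₁ = (z₂/z₁)^α ⇒ α = ln(V₂/V₁) / ln(z₂/z₁)
α = ln(13.8/9.7) / ln(51.2/15.0) = ln(1.4227) / ln(3.4133)
  = 0.35254 / 1.22769 = 0.28716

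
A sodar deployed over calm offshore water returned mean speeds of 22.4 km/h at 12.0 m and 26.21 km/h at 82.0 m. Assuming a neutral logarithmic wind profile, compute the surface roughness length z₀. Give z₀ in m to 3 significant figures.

Log law: V(z) ∝ ln(z/z₀). With r = V₁/V₂ = 22.4/26.21 = 0.85464,
r · ln(z₂/z₀) = ln(z₁/z₀) ⇒ ln z₀ = (ln z₁ − r·ln z₂)/(1 − r)
ln z₀ = (2.48491 − 0.85464×4.40672) / 0.14536 = -8.8139
z₀ = exp(-8.8139) = 0.0001486 m

z₀ ≈ 0.000149 m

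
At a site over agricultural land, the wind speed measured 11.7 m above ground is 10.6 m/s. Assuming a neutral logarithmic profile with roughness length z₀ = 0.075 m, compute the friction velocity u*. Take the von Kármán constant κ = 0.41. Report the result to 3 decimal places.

u* ≈ 0.861 m/s

Log law: V(z) = (u*/κ) · ln(z/z₀) ⇒ u* = κ · V / ln(z/z₀)
u* = 0.41 × 10.6 / ln(11.7/0.075) = 0.41 × 10.6 / 5.0499
   = 4.3460 / 5.0499 = 0.8606 m/s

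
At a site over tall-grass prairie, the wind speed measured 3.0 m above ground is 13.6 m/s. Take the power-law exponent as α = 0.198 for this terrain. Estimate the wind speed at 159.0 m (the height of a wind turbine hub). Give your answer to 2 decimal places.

Power-law profile: V₂ = V₁ · (z₂/z₁)^α
V₂ = 13.6 × (159.0/3.0)^0.198 = 13.6 × (53.0000)^0.198
    = 13.6 × 2.1949 = 29.8501 m/s

29.85 m/s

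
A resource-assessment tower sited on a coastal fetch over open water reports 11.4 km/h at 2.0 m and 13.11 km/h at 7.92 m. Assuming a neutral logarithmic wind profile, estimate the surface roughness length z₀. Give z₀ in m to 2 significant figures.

Log law: V(z) ∝ ln(z/z₀). With r = V₁/V₂ = 11.4/13.11 = 0.86957,
r · ln(z₂/z₀) = ln(z₁/z₀) ⇒ ln z₀ = (ln z₁ − r·ln z₂)/(1 − r)
ln z₀ = (0.69315 − 0.86957×2.06939) / 0.13043 = -8.4818
z₀ = exp(-8.4818) = 0.0002072 m

z₀ ≈ 0.00021 m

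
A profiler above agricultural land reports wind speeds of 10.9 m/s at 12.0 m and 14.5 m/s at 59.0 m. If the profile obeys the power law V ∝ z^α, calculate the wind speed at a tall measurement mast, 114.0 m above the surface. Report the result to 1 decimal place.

First find α: α = ln(V₂/V₁)/ln(z₂/z₁) = ln(14.5/10.9)/ln(59.0/12.0) = 0.28539/1.59263 = 0.1792
Extrapolate from 59.0 m to 114.0 m: V₃ = 14.5 × (114.0/59.0)^0.1792 = 14.5 × 1.1253 = 16.3165 m/s

16.3 m/s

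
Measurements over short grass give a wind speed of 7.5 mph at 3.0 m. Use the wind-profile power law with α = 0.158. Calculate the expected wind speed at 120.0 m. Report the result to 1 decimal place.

13.4 mph

Power-law profile: V₂ = V₁ · (z₂/z₁)^α
V₂ = 7.5 × (120.0/3.0)^0.158 = 7.5 × (40.0000)^0.158
    = 7.5 × 1.7911 = 13.4334 mph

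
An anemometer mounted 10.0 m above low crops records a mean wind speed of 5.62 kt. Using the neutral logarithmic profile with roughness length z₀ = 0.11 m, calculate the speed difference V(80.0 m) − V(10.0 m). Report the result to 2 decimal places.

Log law: V₂ = V₁ · ln(z₂/z₀)/ln(z₁/z₀) = 5.62 × 6.5893/4.5099 = 8.2113 kt
ΔV = 8.2113 − 5.62 = 2.5913 kt

2.59 kt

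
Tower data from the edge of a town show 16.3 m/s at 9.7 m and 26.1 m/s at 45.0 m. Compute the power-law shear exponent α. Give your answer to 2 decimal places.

Power law: V₂/V₁ = (z₂/z₁)^α ⇒ α = ln(V₂/V₁) / ln(z₂/z₁)
α = ln(26.1/16.3) / ln(45.0/9.7) = ln(1.6012) / ln(4.6392)
  = 0.47077 / 1.53454 = 0.30678

α ≈ 0.31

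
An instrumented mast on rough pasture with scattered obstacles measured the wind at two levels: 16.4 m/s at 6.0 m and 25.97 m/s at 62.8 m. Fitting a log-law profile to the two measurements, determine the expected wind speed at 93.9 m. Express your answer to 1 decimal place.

27.6 m/s

Log law: V ∝ ln(z/z₀). From the pair, with r = V₁/V₂ = 0.63150,
ln z₀ = (ln z₁ − r·ln z₂)/(1 − r) = (1.7918 − 0.63150×4.1400)/0.36850 = -2.2323 → z₀ = 0.1073 m
V₃ = V₁ · ln(z₃/z₀)/ln(z₁/z₀) = 16.4 × 6.7745/4.0241 = 27.6095 m/s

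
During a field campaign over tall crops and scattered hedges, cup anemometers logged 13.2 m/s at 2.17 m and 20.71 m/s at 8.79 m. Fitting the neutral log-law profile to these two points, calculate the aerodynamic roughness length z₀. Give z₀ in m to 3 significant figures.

Log law: V(z) ∝ ln(z/z₀). With r = V₁/V₂ = 13.2/20.71 = 0.63737,
r · ln(z₂/z₀) = ln(z₁/z₀) ⇒ ln z₀ = (ln z₁ − r·ln z₂)/(1 − r)
ln z₀ = (0.77473 − 0.63737×2.17361) / 0.36263 = -1.6840
z₀ = exp(-1.6840) = 0.1856 m

z₀ ≈ 0.186 m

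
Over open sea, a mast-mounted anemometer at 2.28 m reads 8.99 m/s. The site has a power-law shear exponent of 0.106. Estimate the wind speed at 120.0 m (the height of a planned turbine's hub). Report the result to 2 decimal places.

13.68 m/s

Power-law profile: V₂ = V₁ · (z₂/z₁)^α
V₂ = 8.99 × (120.0/2.28)^0.106 = 8.99 × (52.6316)^0.106
    = 8.99 × 1.5221 = 13.6840 m/s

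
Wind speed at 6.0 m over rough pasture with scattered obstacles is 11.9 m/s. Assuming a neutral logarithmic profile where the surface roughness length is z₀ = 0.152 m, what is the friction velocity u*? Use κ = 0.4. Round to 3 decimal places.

Log law: V(z) = (u*/κ) · ln(z/z₀) ⇒ u* = κ · V / ln(z/z₀)
u* = 0.4 × 11.9 / ln(6.0/0.152) = 0.4 × 11.9 / 3.6756
   = 4.7600 / 3.6756 = 1.2950 m/s

u* ≈ 1.295 m/s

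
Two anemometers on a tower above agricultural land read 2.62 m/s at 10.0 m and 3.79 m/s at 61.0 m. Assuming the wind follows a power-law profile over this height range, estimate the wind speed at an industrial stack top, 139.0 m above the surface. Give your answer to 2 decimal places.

4.48 m/s

First find α: α = ln(V₂/V₁)/ln(z₂/z₁) = ln(3.79/2.62)/ln(61.0/10.0) = 0.36919/1.80829 = 0.2042
Extrapolate from 61.0 m to 139.0 m: V₃ = 3.79 × (139.0/61.0)^0.2042 = 3.79 × 1.1831 = 4.4840 m/s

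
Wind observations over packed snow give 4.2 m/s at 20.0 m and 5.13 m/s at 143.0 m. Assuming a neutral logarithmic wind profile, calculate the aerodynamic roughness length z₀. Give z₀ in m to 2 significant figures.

Log law: V(z) ∝ ln(z/z₀). With r = V₁/V₂ = 4.2/5.13 = 0.81871,
r · ln(z₂/z₀) = ln(z₁/z₀) ⇒ ln z₀ = (ln z₁ − r·ln z₂)/(1 − r)
ln z₀ = (2.99573 − 0.81871×4.96284) / 0.18129 = -5.8880
z₀ = exp(-5.8880) = 0.002773 m

z₀ ≈ 0.0028 m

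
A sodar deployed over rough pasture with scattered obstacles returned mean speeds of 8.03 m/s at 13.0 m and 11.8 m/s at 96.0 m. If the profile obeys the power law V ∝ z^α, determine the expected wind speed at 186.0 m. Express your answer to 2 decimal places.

13.40 m/s

First find α: α = ln(V₂/V₁)/ln(z₂/z₁) = ln(11.8/8.03)/ln(96.0/13.0) = 0.38492/1.99940 = 0.1925
Extrapolate from 96.0 m to 186.0 m: V₃ = 11.8 × (186.0/96.0)^0.1925 = 11.8 × 1.1358 = 13.4023 m/s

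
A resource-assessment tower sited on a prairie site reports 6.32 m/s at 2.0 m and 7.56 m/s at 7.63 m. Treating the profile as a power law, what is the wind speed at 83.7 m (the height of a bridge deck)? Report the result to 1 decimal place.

10.4 m/s

First find α: α = ln(V₂/V₁)/ln(z₂/z₁) = ln(7.56/6.32)/ln(7.63/2.0) = 0.17915/1.33894 = 0.1338
Extrapolate from 7.63 m to 83.7 m: V₃ = 7.56 × (83.7/7.63)^0.1338 = 7.56 × 1.3778 = 10.4160 m/s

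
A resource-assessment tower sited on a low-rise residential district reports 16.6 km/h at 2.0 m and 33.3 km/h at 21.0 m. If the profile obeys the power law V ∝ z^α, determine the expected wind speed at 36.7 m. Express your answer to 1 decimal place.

First find α: α = ln(V₂/V₁)/ln(z₂/z₁) = ln(33.3/16.6)/ln(21.0/2.0) = 0.69615/2.35138 = 0.2961
Extrapolate from 21.0 m to 36.7 m: V₃ = 33.3 × (36.7/21.0)^0.2961 = 33.3 × 1.1797 = 39.2847 km/h

39.3 km/h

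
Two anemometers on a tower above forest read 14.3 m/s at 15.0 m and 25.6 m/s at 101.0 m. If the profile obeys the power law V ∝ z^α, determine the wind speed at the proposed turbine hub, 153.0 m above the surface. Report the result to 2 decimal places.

29.06 m/s

First find α: α = ln(V₂/V₁)/ln(z₂/z₁) = ln(25.6/14.3)/ln(101.0/15.0) = 0.58233/1.90707 = 0.3054
Extrapolate from 101.0 m to 153.0 m: V₃ = 25.6 × (153.0/101.0)^0.3054 = 25.6 × 1.1352 = 29.0614 m/s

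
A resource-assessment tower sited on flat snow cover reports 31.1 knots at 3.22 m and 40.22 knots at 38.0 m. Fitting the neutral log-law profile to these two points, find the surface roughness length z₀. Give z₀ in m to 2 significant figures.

Log law: V(z) ∝ ln(z/z₀). With r = V₁/V₂ = 31.1/40.22 = 0.77325,
r · ln(z₂/z₀) = ln(z₁/z₀) ⇒ ln z₀ = (ln z₁ − r·ln z₂)/(1 − r)
ln z₀ = (1.16938 − 0.77325×3.63759) / 0.22675 = -7.2474
z₀ = exp(-7.2474) = 0.0007120 m

z₀ ≈ 0.00071 m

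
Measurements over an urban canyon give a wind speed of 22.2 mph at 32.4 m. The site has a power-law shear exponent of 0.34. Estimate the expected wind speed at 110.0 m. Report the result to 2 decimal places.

Power-law profile: V₂ = V₁ · (z₂/z₁)^α
V₂ = 22.2 × (110.0/32.4)^0.34 = 22.2 × (3.3951)^0.34
    = 22.2 × 1.5153 = 33.6389 mph

33.64 mph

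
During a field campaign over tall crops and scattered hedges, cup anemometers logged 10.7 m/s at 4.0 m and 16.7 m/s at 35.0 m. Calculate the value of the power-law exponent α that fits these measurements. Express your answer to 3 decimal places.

Power law: V₂/V₁ = (z₂/z₁)^α ⇒ α = ln(V₂/V₁) / ln(z₂/z₁)
α = ln(16.7/10.7) / ln(35.0/4.0) = ln(1.5607) / ln(8.7500)
  = 0.44516 / 2.16905 = 0.20523

α ≈ 0.205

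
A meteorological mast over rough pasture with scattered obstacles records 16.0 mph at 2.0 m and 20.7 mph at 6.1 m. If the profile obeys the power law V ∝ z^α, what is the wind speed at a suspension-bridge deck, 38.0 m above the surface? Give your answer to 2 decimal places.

31.58 mph

First find α: α = ln(V₂/V₁)/ln(z₂/z₁) = ln(20.7/16.0)/ln(6.1/2.0) = 0.25754/1.11514 = 0.2310
Extrapolate from 6.1 m to 38.0 m: V₃ = 20.7 × (38.0/6.1)^0.2310 = 20.7 × 1.5257 = 31.5829 mph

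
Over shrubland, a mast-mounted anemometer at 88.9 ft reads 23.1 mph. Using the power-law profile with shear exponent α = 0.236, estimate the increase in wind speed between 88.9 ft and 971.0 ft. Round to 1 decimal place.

17.5 mph

Power law: V₂ = V₁ · (z₂/z₁)^α = 23.1 × (10.9224)^0.236 = 40.6120 mph
ΔV = 40.6120 − 23.1 = 17.5120 mph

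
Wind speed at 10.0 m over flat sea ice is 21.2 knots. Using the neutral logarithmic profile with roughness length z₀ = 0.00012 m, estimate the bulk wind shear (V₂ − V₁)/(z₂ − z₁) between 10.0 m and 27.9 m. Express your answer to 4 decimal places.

0.1072 knots/m

Log law: V₂ = V₁ · ln(z₂/z₀)/ln(z₁/z₀) = 21.2 × 12.3566/11.3306 = 23.1198 knots
ΔV/Δz = (23.1198 − 21.2)/(27.9 − 10.0) = 1.9198/17.9000 = 0.10725 knots/m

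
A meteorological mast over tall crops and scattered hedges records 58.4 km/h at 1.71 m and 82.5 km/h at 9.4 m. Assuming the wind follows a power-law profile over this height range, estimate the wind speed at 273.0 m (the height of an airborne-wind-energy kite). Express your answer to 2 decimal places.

163.32 km/h

First find α: α = ln(V₂/V₁)/ln(z₂/z₁) = ln(82.5/58.4)/ln(9.4/1.71) = 0.34548/1.70422 = 0.2027
Extrapolate from 9.4 m to 273.0 m: V₃ = 82.5 × (273.0/9.4)^0.2027 = 82.5 × 1.9797 = 163.3216 km/h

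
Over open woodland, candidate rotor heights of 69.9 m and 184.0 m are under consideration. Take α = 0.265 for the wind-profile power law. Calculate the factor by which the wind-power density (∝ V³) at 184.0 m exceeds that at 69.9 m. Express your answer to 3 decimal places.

Speed ratio: V_B/V_A = (z_B/z_A)^α = (184.0/69.9)^0.265 = (2.6323)^0.265 = 1.29238
Power-density ratio: P_B/P_A = (V_B/V_A)³ = (1.29238)³ = 2.15859

2.159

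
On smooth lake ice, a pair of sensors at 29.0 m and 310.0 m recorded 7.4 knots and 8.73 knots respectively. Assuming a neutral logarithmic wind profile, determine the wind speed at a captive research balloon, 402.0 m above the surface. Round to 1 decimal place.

8.9 knots

Log law: V ∝ ln(z/z₀). From the pair, with r = V₁/V₂ = 0.84765,
ln z₀ = (ln z₁ − r·ln z₂)/(1 − r) = (3.3673 − 0.84765×5.7366)/0.15235 = -9.8151 → z₀ = 0.00005462 m
V₃ = V₁ · ln(z₃/z₀)/ln(z₁/z₀) = 7.4 × 15.8116/13.1824 = 8.8759 knots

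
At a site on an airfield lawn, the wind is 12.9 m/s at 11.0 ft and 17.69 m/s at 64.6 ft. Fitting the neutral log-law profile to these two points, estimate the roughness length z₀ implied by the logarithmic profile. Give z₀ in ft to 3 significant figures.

z₀ ≈ 0.0935 ft

Log law: V(z) ∝ ln(z/z₀). With r = V₁/V₂ = 12.9/17.69 = 0.72923,
r · ln(z₂/z₀) = ln(z₁/z₀) ⇒ ln z₀ = (ln z₁ − r·ln z₂)/(1 − r)
ln z₀ = (2.39790 − 0.72923×4.16821) / 0.27077 = -2.3698
z₀ = exp(-2.3698) = 0.09350 ft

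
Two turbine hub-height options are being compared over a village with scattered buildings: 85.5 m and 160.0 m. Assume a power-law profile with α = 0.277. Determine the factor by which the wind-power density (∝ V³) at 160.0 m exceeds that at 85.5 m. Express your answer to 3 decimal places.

Speed ratio: V_B/V_A = (z_B/z_A)^α = (160.0/85.5)^0.277 = (1.8713)^0.277 = 1.18956
Power-density ratio: P_B/P_A = (V_B/V_A)³ = (1.18956)³ = 1.68329

1.683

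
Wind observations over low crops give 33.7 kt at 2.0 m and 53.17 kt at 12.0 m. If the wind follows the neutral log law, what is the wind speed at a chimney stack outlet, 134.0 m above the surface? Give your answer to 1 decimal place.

Log law: V ∝ ln(z/z₀). From the pair, with r = V₁/V₂ = 0.63382,
ln z₀ = (ln z₁ − r·ln z₂)/(1 − r) = (0.6931 − 0.63382×2.4849)/0.36618 = -2.4082 → z₀ = 0.08998 m
V₃ = V₁ · ln(z₃/z₀)/ln(z₁/z₀) = 33.7 × 7.3060/3.1013 = 79.3899 kt

79.4 kt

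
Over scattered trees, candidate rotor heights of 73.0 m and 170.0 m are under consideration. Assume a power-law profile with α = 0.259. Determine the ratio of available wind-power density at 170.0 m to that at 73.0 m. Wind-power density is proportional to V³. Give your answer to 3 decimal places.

Speed ratio: V_B/V_A = (z_B/z_A)^α = (170.0/73.0)^0.259 = (2.3288)^0.259 = 1.24476
Power-density ratio: P_B/P_A = (V_B/V_A)³ = (1.24476)³ = 1.92867

1.929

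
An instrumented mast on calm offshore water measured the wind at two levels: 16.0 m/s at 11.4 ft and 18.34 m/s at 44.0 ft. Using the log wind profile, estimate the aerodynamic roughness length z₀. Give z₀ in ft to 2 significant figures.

Log law: V(z) ∝ ln(z/z₀). With r = V₁/V₂ = 16.0/18.34 = 0.87241,
r · ln(z₂/z₀) = ln(z₁/z₀) ⇒ ln z₀ = (ln z₁ − r·ln z₂)/(1 − r)
ln z₀ = (2.43361 − 0.87241×3.78419) / 0.12759 = -6.8011
z₀ = exp(-6.8011) = 0.001113 ft

z₀ ≈ 0.0011 ft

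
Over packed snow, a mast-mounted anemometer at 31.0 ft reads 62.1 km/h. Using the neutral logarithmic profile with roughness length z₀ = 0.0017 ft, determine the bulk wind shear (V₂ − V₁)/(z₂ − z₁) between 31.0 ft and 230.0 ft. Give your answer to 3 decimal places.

0.064 km/h/ft

Log law: V₂ = V₁ · ln(z₂/z₀)/ln(z₁/z₀) = 62.1 × 11.8152/9.8111 = 74.7850 km/h
ΔV/Δz = (74.7850 − 62.1)/(230.0 − 31.0) = 12.6850/199.0000 = 0.06374 km/h/ft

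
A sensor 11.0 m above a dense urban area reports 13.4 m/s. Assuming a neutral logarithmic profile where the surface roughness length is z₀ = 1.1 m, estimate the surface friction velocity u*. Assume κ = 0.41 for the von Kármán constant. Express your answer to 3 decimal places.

u* ≈ 2.386 m/s

Log law: V(z) = (u*/κ) · ln(z/z₀) ⇒ u* = κ · V / ln(z/z₀)
u* = 0.41 × 13.4 / ln(11.0/1.1) = 0.41 × 13.4 / 2.3026
   = 5.4940 / 2.3026 = 2.3860 m/s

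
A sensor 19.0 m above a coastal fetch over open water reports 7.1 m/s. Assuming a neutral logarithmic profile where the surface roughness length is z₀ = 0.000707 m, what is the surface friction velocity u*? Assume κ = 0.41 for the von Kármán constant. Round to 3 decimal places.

Log law: V(z) = (u*/κ) · ln(z/z₀) ⇒ u* = κ · V / ln(z/z₀)
u* = 0.41 × 7.1 / ln(19.0/0.000707) = 0.41 × 7.1 / 10.1989
   = 2.9110 / 10.1989 = 0.2854 m/s

u* ≈ 0.285 m/s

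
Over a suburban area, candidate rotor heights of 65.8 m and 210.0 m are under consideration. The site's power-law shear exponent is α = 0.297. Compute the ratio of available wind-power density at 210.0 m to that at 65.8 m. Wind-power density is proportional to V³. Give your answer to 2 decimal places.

Speed ratio: V_B/V_A = (z_B/z_A)^α = (210.0/65.8)^0.297 = (3.1915)^0.297 = 1.41152
Power-density ratio: P_B/P_A = (V_B/V_A)³ = (1.41152)³ = 2.81228

2.81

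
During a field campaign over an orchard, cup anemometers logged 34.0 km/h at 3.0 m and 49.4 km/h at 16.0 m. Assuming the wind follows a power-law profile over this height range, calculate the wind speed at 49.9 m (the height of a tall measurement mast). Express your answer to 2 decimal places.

63.68 km/h

First find α: α = ln(V₂/V₁)/ln(z₂/z₁) = ln(49.4/34.0)/ln(16.0/3.0) = 0.37359/1.67398 = 0.2232
Extrapolate from 16.0 m to 49.9 m: V₃ = 49.4 × (49.9/16.0)^0.2232 = 49.4 × 1.2890 = 63.6753 km/h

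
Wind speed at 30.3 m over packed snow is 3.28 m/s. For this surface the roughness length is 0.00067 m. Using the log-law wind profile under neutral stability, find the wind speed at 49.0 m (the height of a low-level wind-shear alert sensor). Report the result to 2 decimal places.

Log law: V(z) ∝ ln(z/z₀), so V₂/V₁ = ln(z₂/z₀) / ln(z₁/z₀).
ln(49.0/0.00067) = 11.2001, ln(30.3/0.00067) = 10.7194
V₂ = 3.28 × 11.2001/10.7194 = 3.28 × 1.0448 = 3.4271 m/s

3.43 m/s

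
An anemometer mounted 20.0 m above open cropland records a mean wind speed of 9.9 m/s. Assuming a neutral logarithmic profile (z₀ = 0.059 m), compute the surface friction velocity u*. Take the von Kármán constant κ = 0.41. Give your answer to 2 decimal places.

u* ≈ 0.70 m/s

Log law: V(z) = (u*/κ) · ln(z/z₀) ⇒ u* = κ · V / ln(z/z₀)
u* = 0.41 × 9.9 / ln(20.0/0.059) = 0.41 × 9.9 / 5.8260
   = 4.0590 / 5.8260 = 0.6967 m/s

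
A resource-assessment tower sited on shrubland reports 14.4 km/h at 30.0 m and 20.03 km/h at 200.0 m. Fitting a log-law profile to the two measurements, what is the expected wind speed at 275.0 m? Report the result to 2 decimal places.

20.98 km/h

Log law: V ∝ ln(z/z₀). From the pair, with r = V₁/V₂ = 0.71892,
ln z₀ = (ln z₁ − r·ln z₂)/(1 − r) = (3.4012 − 0.71892×5.2983)/0.28108 = -1.4511 → z₀ = 0.2343 m
V₃ = V₁ · ln(z₃/z₀)/ln(z₁/z₀) = 14.4 × 7.0679/4.8523 = 20.9751 km/h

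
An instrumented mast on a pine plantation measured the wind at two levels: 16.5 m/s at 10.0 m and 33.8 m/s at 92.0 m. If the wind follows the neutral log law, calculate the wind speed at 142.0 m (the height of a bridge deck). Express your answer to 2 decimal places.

37.18 m/s

Log law: V ∝ ln(z/z₀). From the pair, with r = V₁/V₂ = 0.48817,
ln z₀ = (ln z₁ − r·ln z₂)/(1 − r) = (2.3026 − 0.48817×4.5218)/0.51183 = 0.1860 → z₀ = 1.204 m
V₃ = V₁ · ln(z₃/z₀)/ln(z₁/z₀) = 16.5 × 4.7698/2.1166 = 37.1836 m/s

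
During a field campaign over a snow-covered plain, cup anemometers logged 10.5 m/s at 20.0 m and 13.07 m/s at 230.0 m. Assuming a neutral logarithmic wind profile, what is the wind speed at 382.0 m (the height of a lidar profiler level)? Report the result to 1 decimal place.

13.6 m/s

Log law: V ∝ ln(z/z₀). From the pair, with r = V₁/V₂ = 0.80337,
ln z₀ = (ln z₁ − r·ln z₂)/(1 − r) = (2.9957 − 0.80337×5.4381)/0.19663 = -6.9827 → z₀ = 0.0009278 m
V₃ = V₁ · ln(z₃/z₀)/ln(z₁/z₀) = 10.5 × 12.9281/9.9785 = 13.6039 m/s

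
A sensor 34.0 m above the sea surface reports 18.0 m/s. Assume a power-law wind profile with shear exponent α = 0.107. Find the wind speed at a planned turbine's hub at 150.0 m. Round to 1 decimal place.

Power-law profile: V₂ = V₁ · (z₂/z₁)^α
V₂ = 18.0 × (150.0/34.0)^0.107 = 18.0 × (4.4118)^0.107
    = 18.0 × 1.1721 = 21.0982 m/s

21.1 m/s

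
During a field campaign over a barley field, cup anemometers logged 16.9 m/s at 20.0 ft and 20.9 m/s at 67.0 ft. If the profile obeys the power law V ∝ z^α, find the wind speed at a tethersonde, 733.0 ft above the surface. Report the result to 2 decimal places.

31.82 m/s

First find α: α = ln(V₂/V₁)/ln(z₂/z₁) = ln(20.9/16.9)/ln(67.0/20.0) = 0.21244/1.20896 = 0.1757
Extrapolate from 67.0 ft to 733.0 ft: V₃ = 20.9 × (733.0/67.0)^0.1757 = 20.9 × 1.5226 = 31.8216 m/s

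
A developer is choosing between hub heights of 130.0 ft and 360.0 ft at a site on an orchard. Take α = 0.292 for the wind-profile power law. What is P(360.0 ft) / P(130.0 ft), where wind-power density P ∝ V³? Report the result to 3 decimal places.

Speed ratio: V_B/V_A = (z_B/z_A)^α = (360.0/130.0)^0.292 = (2.7692)^0.292 = 1.34638
Power-density ratio: P_B/P_A = (V_B/V_A)³ = (1.34638)³ = 2.44066

2.441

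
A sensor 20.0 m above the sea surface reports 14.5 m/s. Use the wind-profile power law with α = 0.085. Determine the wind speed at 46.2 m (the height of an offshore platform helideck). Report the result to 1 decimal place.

15.6 m/s

Power-law profile: V₂ = V₁ · (z₂/z₁)^α
V₂ = 14.5 × (46.2/20.0)^0.085 = 14.5 × (2.3100)^0.085
    = 14.5 × 1.0738 = 15.5695 m/s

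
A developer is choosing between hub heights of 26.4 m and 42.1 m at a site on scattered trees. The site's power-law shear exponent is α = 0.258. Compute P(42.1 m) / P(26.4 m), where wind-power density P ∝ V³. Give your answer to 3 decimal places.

Speed ratio: V_B/V_A = (z_B/z_A)^α = (42.1/26.4)^0.258 = (1.5947)^0.258 = 1.12795
Power-density ratio: P_B/P_A = (V_B/V_A)³ = (1.12795)³ = 1.43507

1.435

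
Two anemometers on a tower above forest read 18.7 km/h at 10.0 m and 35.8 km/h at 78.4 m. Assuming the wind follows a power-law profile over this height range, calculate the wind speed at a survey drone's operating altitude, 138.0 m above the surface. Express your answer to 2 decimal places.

42.79 km/h

First find α: α = ln(V₂/V₁)/ln(z₂/z₁) = ln(35.8/18.7)/ln(78.4/10.0) = 0.64942/2.05924 = 0.3154
Extrapolate from 78.4 m to 138.0 m: V₃ = 35.8 × (138.0/78.4)^0.3154 = 35.8 × 1.1952 = 42.7884 km/h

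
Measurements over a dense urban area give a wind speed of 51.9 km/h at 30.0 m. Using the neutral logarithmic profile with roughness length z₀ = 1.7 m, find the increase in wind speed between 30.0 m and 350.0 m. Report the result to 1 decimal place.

44.4 km/h

Log law: V₂ = V₁ · ln(z₂/z₀)/ln(z₁/z₀) = 51.9 × 5.3273/2.8706 = 96.3179 km/h
ΔV = 96.3179 − 51.9 = 44.4179 km/h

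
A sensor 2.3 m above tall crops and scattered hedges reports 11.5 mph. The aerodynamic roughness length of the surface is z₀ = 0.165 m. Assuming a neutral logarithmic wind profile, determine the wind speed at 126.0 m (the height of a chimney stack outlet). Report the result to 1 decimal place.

Log law: V(z) ∝ ln(z/z₀), so V₂/V₁ = ln(z₂/z₀) / ln(z₁/z₀).
ln(126.0/0.165) = 6.6381, ln(2.3/0.165) = 2.6347
V₂ = 11.5 × 6.6381/2.6347 = 11.5 × 2.5195 = 28.9739 mph

29.0 mph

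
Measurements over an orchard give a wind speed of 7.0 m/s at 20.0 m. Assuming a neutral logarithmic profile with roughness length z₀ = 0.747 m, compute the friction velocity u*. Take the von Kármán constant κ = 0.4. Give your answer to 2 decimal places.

Log law: V(z) = (u*/κ) · ln(z/z₀) ⇒ u* = κ · V / ln(z/z₀)
u* = 0.4 × 7.0 / ln(20.0/0.747) = 0.4 × 7.0 / 3.2874
   = 2.8000 / 3.2874 = 0.8517 m/s

u* ≈ 0.85 m/s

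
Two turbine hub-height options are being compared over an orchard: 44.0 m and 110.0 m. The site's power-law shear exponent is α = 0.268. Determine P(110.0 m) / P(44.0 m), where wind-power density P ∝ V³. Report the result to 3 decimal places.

Speed ratio: V_B/V_A = (z_B/z_A)^α = (110.0/44.0)^0.268 = (2.5000)^0.268 = 1.27834
Power-density ratio: P_B/P_A = (V_B/V_A)³ = (1.27834)³ = 2.08903

2.089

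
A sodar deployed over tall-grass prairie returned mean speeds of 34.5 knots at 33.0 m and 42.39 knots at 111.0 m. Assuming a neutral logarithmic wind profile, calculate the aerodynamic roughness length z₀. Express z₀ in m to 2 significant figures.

z₀ ≈ 0.16 m

Log law: V(z) ∝ ln(z/z₀). With r = V₁/V₂ = 34.5/42.39 = 0.81387,
r · ln(z₂/z₀) = ln(z₁/z₀) ⇒ ln z₀ = (ln z₁ − r·ln z₂)/(1 − r)
ln z₀ = (3.49651 − 0.81387×4.70953) / 0.18613 = -1.8076
z₀ = exp(-1.8076) = 0.1641 m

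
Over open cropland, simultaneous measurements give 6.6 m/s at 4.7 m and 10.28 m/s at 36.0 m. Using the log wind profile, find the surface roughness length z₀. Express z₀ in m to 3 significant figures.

z₀ ≈ 0.122 m

Log law: V(z) ∝ ln(z/z₀). With r = V₁/V₂ = 6.6/10.28 = 0.64202,
r · ln(z₂/z₀) = ln(z₁/z₀) ⇒ ln z₀ = (ln z₁ − r·ln z₂)/(1 − r)
ln z₀ = (1.54756 − 0.64202×3.58352) / 0.35798 = -2.1039
z₀ = exp(-2.1039) = 0.1220 m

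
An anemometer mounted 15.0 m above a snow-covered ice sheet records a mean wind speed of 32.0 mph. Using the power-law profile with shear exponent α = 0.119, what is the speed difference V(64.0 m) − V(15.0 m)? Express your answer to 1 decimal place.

6.0 mph

Power law: V₂ = V₁ · (z₂/z₁)^α = 32.0 × (4.2667)^0.119 = 38.0304 mph
ΔV = 38.0304 − 32.0 = 6.0304 mph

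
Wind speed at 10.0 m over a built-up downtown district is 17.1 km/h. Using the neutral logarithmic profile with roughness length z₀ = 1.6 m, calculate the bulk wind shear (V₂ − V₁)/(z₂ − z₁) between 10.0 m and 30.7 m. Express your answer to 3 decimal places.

Log law: V₂ = V₁ · ln(z₂/z₀)/ln(z₁/z₀) = 17.1 × 2.9543/1.8326 = 27.5665 km/h
ΔV/Δz = (27.5665 − 17.1)/(30.7 − 10.0) = 10.4665/20.7000 = 0.50563 km/h/m

0.506 km/h/m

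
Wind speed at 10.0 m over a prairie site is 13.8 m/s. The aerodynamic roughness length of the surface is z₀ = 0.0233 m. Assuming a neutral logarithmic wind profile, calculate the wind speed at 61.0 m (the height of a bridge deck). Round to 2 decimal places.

Log law: V(z) ∝ ln(z/z₀), so V₂/V₁ = ln(z₂/z₀) / ln(z₁/z₀).
ln(61.0/0.0233) = 7.8702, ln(10.0/0.0233) = 6.0619
V₂ = 13.8 × 7.8702/6.0619 = 13.8 × 1.2983 = 17.9166 m/s

17.92 m/s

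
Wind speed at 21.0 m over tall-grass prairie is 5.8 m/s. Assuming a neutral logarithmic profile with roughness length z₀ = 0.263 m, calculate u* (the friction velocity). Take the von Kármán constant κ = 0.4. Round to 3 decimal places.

u* ≈ 0.530 m/s

Log law: V(z) = (u*/κ) · ln(z/z₀) ⇒ u* = κ · V / ln(z/z₀)
u* = 0.4 × 5.8 / ln(21.0/0.263) = 0.4 × 5.8 / 4.3801
   = 2.3200 / 4.3801 = 0.5297 m/s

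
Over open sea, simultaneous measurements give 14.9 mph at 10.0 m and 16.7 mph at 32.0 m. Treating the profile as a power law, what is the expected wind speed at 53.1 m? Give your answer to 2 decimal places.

17.55 mph

First find α: α = ln(V₂/V₁)/ln(z₂/z₁) = ln(16.7/14.9)/ln(32.0/10.0) = 0.11405/1.16315 = 0.0981
Extrapolate from 32.0 m to 53.1 m: V₃ = 16.7 × (53.1/32.0)^0.0981 = 16.7 × 1.0509 = 17.5502 mph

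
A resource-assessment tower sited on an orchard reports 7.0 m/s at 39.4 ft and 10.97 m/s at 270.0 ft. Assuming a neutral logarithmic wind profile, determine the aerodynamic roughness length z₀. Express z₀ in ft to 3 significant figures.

Log law: V(z) ∝ ln(z/z₀). With r = V₁/V₂ = 7.0/10.97 = 0.63810,
r · ln(z₂/z₀) = ln(z₁/z₀) ⇒ ln z₀ = (ln z₁ − r·ln z₂)/(1 − r)
ln z₀ = (3.67377 − 0.63810×5.59842) / 0.36190 = 0.2802
z₀ = exp(0.2802) = 1.323 ft

z₀ ≈ 1.32 ft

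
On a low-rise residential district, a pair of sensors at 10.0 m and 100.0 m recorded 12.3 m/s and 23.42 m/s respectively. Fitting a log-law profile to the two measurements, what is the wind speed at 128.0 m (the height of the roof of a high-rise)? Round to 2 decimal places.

Log law: V ∝ ln(z/z₀). From the pair, with r = V₁/V₂ = 0.52519,
ln z₀ = (ln z₁ − r·ln z₂)/(1 − r) = (2.3026 − 0.52519×4.6052)/0.47481 = -0.2443 → z₀ = 0.7832 m
V₃ = V₁ · ln(z₃/z₀)/ln(z₁/z₀) = 12.3 × 5.0964/2.5469 = 24.6122 m/s

24.61 m/s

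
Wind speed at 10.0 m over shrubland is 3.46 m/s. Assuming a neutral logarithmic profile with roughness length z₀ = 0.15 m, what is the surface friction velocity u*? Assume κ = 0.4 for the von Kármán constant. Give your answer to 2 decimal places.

u* ≈ 0.33 m/s

Log law: V(z) = (u*/κ) · ln(z/z₀) ⇒ u* = κ · V / ln(z/z₀)
u* = 0.4 × 3.46 / ln(10.0/0.15) = 0.4 × 3.46 / 4.1997
   = 1.3840 / 4.1997 = 0.3295 m/s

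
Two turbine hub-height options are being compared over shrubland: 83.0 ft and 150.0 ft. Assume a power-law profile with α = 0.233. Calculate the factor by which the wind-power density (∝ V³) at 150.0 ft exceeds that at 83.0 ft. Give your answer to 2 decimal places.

1.51

Speed ratio: V_B/V_A = (z_B/z_A)^α = (150.0/83.0)^0.233 = (1.8072)^0.233 = 1.14785
Power-density ratio: P_B/P_A = (V_B/V_A)³ = (1.14785)³ = 1.51235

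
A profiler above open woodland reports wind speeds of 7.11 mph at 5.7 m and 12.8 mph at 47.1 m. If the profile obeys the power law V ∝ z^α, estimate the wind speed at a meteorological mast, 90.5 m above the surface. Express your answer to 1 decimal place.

15.4 mph

First find α: α = ln(V₂/V₁)/ln(z₂/z₁) = ln(12.8/7.11)/ln(47.1/5.7) = 0.58794/2.11181 = 0.2784
Extrapolate from 47.1 m to 90.5 m: V₃ = 12.8 × (90.5/47.1)^0.2784 = 12.8 × 1.1994 = 15.3523 mph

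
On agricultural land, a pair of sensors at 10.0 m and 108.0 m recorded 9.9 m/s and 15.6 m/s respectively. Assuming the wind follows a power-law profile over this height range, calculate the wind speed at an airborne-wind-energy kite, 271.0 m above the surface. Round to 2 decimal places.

First find α: α = ln(V₂/V₁)/ln(z₂/z₁) = ln(15.6/9.9)/ln(108.0/10.0) = 0.45474/2.37955 = 0.1911
Extrapolate from 108.0 m to 271.0 m: V₃ = 15.6 × (271.0/108.0)^0.1911 = 15.6 × 1.1922 = 18.5985 m/s

18.60 m/s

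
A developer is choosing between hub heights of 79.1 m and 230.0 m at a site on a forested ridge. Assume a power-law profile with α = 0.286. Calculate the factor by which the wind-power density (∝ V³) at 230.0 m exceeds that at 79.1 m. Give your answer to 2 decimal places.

Speed ratio: V_B/V_A = (z_B/z_A)^α = (230.0/79.1)^0.286 = (2.9077)^0.286 = 1.35699
Power-density ratio: P_B/P_A = (V_B/V_A)³ = (1.35699)³ = 2.49877

2.50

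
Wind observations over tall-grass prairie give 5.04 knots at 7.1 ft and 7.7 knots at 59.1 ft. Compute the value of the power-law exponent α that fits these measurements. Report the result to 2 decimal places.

α ≈ 0.20

Power law: V₂/V₁ = (z₂/z₁)^α ⇒ α = ln(V₂/V₁) / ln(z₂/z₁)
α = ln(7.7/5.04) / ln(59.1/7.1) = ln(1.5278) / ln(8.3239)
  = 0.42381 / 2.11914 = 0.19999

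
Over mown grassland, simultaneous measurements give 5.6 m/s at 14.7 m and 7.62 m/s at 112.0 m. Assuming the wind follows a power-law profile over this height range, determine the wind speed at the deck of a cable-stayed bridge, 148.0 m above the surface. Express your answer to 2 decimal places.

First find α: α = ln(V₂/V₁)/ln(z₂/z₁) = ln(7.62/5.6)/ln(112.0/14.7) = 0.30801/2.03065 = 0.1517
Extrapolate from 112.0 m to 148.0 m: V₃ = 7.62 × (148.0/112.0)^0.1517 = 7.62 × 1.0432 = 7.9490 m/s

7.95 m/s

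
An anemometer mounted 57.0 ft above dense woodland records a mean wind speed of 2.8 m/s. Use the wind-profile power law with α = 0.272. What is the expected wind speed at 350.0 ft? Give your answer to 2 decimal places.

4.59 m/s

Power-law profile: V₂ = V₁ · (z₂/z₁)^α
V₂ = 2.8 × (350.0/57.0)^0.272 = 2.8 × (6.1404)^0.272
    = 2.8 × 1.6383 = 4.5872 m/s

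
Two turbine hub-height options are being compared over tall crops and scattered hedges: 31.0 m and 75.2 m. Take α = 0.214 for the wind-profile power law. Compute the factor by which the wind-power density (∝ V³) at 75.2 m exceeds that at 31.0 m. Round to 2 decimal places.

1.77

Speed ratio: V_B/V_A = (z_B/z_A)^α = (75.2/31.0)^0.214 = (2.4258)^0.214 = 1.20881
Power-density ratio: P_B/P_A = (V_B/V_A)³ = (1.20881)³ = 1.76635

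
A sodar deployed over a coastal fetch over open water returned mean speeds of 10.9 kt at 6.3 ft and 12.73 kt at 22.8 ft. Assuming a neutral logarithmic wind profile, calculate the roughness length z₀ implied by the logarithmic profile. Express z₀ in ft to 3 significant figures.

Log law: V(z) ∝ ln(z/z₀). With r = V₁/V₂ = 10.9/12.73 = 0.85625,
r · ln(z₂/z₀) = ln(z₁/z₀) ⇒ ln z₀ = (ln z₁ − r·ln z₂)/(1 − r)
ln z₀ = (1.84055 − 0.85625×3.12676) / 0.14375 = -5.8205
z₀ = exp(-5.8205) = 0.002966 ft

z₀ ≈ 0.00297 ft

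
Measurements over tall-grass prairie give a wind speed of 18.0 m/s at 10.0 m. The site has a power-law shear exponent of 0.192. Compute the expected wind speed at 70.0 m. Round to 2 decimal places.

26.15 m/s

Power-law profile: V₂ = V₁ · (z₂/z₁)^α
V₂ = 18.0 × (70.0/10.0)^0.192 = 18.0 × (7.0000)^0.192
    = 18.0 × 1.4530 = 26.1536 m/s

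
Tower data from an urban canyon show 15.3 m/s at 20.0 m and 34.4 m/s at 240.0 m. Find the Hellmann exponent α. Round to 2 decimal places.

α ≈ 0.33

Power law: V₂/V₁ = (z₂/z₁)^α ⇒ α = ln(V₂/V₁) / ln(z₂/z₁)
α = ln(34.4/15.3) / ln(240.0/20.0) = ln(2.2484) / ln(12.0000)
  = 0.81020 / 2.48491 = 0.32605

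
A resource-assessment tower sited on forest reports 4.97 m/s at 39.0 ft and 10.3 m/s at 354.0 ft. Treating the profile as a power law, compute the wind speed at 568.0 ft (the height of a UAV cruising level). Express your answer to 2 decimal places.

First find α: α = ln(V₂/V₁)/ln(z₂/z₁) = ln(10.3/4.97)/ln(354.0/39.0) = 0.72872/2.20574 = 0.3304
Extrapolate from 354.0 ft to 568.0 ft: V₃ = 10.3 × (568.0/354.0)^0.3304 = 10.3 × 1.1691 = 12.0414 m/s

12.04 m/s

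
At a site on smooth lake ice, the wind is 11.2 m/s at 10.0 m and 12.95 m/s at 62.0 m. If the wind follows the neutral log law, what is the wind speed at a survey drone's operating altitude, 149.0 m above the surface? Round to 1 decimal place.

13.8 m/s

Log law: V ∝ ln(z/z₀). From the pair, with r = V₁/V₂ = 0.86486,
ln z₀ = (ln z₁ − r·ln z₂)/(1 − r) = (2.3026 − 0.86486×4.1271)/0.13514 = -9.3745 → z₀ = 0.00008486 m
V₃ = V₁ · ln(z₃/z₀)/ln(z₁/z₀) = 11.2 × 14.3785/11.6771 = 13.7910 m/s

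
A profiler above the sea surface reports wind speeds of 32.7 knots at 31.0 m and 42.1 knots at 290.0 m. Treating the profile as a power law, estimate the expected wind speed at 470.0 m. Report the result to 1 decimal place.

First find α: α = ln(V₂/V₁)/ln(z₂/z₁) = ln(42.1/32.7)/ln(290.0/31.0) = 0.25267/2.23589 = 0.1130
Extrapolate from 290.0 m to 470.0 m: V₃ = 42.1 × (470.0/290.0)^0.1130 = 42.1 × 1.0561 = 44.4611 knots

44.5 knots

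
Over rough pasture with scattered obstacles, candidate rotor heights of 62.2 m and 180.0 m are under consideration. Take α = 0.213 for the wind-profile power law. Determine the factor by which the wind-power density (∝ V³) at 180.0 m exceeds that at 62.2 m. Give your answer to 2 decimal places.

Speed ratio: V_B/V_A = (z_B/z_A)^α = (180.0/62.2)^0.213 = (2.8939)^0.213 = 1.25399
Power-density ratio: P_B/P_A = (V_B/V_A)³ = (1.25399)³ = 1.97191

1.97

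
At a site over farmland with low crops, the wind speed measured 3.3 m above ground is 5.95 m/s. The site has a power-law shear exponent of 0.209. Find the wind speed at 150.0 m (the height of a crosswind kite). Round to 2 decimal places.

Power-law profile: V₂ = V₁ · (z₂/z₁)^α
V₂ = 5.95 × (150.0/3.3)^0.209 = 5.95 × (45.4545)^0.209
    = 5.95 × 2.2204 = 13.2115 m/s

13.21 m/s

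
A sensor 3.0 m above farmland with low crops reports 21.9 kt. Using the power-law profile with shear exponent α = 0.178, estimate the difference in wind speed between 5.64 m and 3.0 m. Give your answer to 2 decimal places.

2.60 kt

Power law: V₂ = V₁ · (z₂/z₁)^α = 21.9 × (1.8800)^0.178 = 24.5044 kt
ΔV = 24.5044 − 21.9 = 2.6044 kt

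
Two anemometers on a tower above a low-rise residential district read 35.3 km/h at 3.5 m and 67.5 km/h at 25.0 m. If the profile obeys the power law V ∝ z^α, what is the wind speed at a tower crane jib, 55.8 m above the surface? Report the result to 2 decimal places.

First find α: α = ln(V₂/V₁)/ln(z₂/z₁) = ln(67.5/35.3)/ln(25.0/3.5) = 0.64824/1.96611 = 0.3297
Extrapolate from 25.0 m to 55.8 m: V₃ = 67.5 × (55.8/25.0)^0.3297 = 67.5 × 1.3031 = 87.9572 km/h

87.96 km/h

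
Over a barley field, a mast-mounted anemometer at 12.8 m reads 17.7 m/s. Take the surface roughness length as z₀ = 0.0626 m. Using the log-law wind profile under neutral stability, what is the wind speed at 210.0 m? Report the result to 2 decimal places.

Log law: V(z) ∝ ln(z/z₀), so V₂/V₁ = ln(z₂/z₀) / ln(z₁/z₀).
ln(210.0/0.0626) = 8.1181, ln(12.8/0.0626) = 5.3204
V₂ = 17.7 × 8.1181/5.3204 = 17.7 × 1.5258 = 27.0073 m/s

27.01 m/s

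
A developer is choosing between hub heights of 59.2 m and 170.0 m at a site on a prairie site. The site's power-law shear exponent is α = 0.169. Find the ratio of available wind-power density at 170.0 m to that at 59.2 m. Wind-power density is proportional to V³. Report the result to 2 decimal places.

1.71

Speed ratio: V_B/V_A = (z_B/z_A)^α = (170.0/59.2)^0.169 = (2.8716)^0.169 = 1.19515
Power-density ratio: P_B/P_A = (V_B/V_A)³ = (1.19515)³ = 1.70715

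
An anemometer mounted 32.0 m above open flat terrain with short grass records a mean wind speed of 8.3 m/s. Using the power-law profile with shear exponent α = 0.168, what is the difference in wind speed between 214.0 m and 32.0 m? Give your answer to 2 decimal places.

3.12 m/s

Power law: V₂ = V₁ · (z₂/z₁)^α = 8.3 × (6.6875)^0.168 = 11.4215 m/s
ΔV = 11.4215 − 8.3 = 3.1215 m/s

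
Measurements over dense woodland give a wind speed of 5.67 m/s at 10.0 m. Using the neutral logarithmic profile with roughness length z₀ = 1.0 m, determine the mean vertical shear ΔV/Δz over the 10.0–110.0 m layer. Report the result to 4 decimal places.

Log law: V₂ = V₁ · ln(z₂/z₀)/ln(z₁/z₀) = 5.67 × 4.7005/2.3026 = 11.5747 m/s
ΔV/Δz = (11.5747 − 5.67)/(110.0 − 10.0) = 5.9047/100.0000 = 0.05905 m/s/m

0.0590 m/s/m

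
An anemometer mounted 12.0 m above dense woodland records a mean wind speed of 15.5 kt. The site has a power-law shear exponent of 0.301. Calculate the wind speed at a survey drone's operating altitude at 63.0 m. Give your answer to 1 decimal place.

Power-law profile: V₂ = V₁ · (z₂/z₁)^α
V₂ = 15.5 × (63.0/12.0)^0.301 = 15.5 × (5.2500)^0.301
    = 15.5 × 1.6473 = 25.5329 kt

25.5 kt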